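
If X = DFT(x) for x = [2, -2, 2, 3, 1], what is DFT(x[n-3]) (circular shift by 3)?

Time shift by 3: X_shifted[k] = ω_5^(3k) · X[k]
Shifted x = [2, 3, 1, 2, -2]

DFT(x[n-3]) = [6, -0.1180-4.1675i, 2.1180-3.8900i, 2.1180+3.8900i, -0.1180+4.1675i]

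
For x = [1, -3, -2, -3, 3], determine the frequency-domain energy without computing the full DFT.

Parseval: Σ|x[n]|² = (1/N)Σ|X[k]|², so Σ|X[k]|² = N·Σ|x[n]|² = 5·32.0000

Σ|X[k]|² = N·Σ|x[n]|² = 5·32.0000 = 160.0000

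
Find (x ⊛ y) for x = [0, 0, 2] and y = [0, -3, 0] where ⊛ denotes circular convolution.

(x ⊛ y)[n] = Σ(m=0 to 2) x[m] · y[(n-m) mod 3]

Computing each output sample:
(x ⊛ y)[0] = -6
(x ⊛ y)[1] = 0
(x ⊛ y)[2] = 0

x ⊛ y = [-6, 0, 0]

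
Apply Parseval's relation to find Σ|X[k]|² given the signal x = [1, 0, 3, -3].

Parseval: Σ|x[n]|² = (1/N)Σ|X[k]|², so Σ|X[k]|² = N·Σ|x[n]|² = 4·19.0000

Σ|X[k]|² = N·Σ|x[n]|² = 4·19.0000 = 76.0000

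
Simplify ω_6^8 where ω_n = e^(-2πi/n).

Since ω_6^6 = 1, powers reduce modulo 6.
8 mod 6 = 2
So ω_6^8 = ω_6^2 = e^(-2πi·2/6)

ω_6^8 = ω_6^2 = -0.5000-0.8660i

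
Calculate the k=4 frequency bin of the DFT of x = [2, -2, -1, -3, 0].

X[4] = Σ(n=0 to 4) x[n] · ω_5^(4n) where ω_5 = e^(-2πi/5)
= (2)·ω_5^0 + (-2)·ω_5^4 + (-1)·ω_5^8 + (-3)·ω_5^12 + (0)·ω_5^16

X[4] = 4.6180-0.7265i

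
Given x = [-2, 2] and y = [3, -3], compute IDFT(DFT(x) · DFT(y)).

(x ⊛ y)[n] = Σ(m=0 to 1) x[m] · y[(n-m) mod 2]

Computing each output sample:
(x ⊛ y)[0] = -12
(x ⊛ y)[1] = 12

x ⊛ y = [-12, 12]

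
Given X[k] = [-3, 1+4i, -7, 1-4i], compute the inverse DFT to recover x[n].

x[n] = (1/4) Σ(k=0 to 3) X[k] · e^(2πikn/4)

Computing each x[n]:
x[0] = -2
x[1] = -1
x[2] = -3
x[3] = 3

x = [-2, -1, -3, 3]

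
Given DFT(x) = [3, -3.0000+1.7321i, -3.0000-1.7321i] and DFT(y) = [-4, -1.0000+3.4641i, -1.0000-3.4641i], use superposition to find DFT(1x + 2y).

By linearity: DFT(1x + 2y) = 1·DFT(x) + 2·DFT(y)
= 1·[3, -3.0000+1.7321i, -3.0000-1.7321i] + 2·[-4, -1.0000+3.4641i, -1.0000-3.4641i]

Computing element-wise:
Z[0] = 1·(3) + 2·(-4) = -5
Z[1] = 1·(-3.0000+1.7321i) + 2·(-1.0000+3.4641i) = -5.0000+8.6603i
Z[2] = 1·(-3.0000-1.7321i) + 2·(-1.0000-3.4641i) = -5.0000-8.6603i

DFT(1x + 2y) = 1·X + 2·Y = [-5, -5.0000+8.6603i, -5.0000-8.6603i]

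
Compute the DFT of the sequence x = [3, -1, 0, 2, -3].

X[k] = Σ(n=0 to 4) x[n] · ω_5^(nk)
where ω_5 = e^(-2πi/5)

Computing each X[k]:
X[0] = 1
X[1] = 0.1459-0.7265i
X[2] = 6.8541-3.0777i
X[3] = 6.8541+3.0777i
X[4] = 0.1459+0.7265i

X = [1, 0.1459-0.7265i, 6.8541-3.0777i, 6.8541+3.0777i, 0.1459+0.7265i]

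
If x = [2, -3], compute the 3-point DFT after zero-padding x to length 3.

Original 2-point DFT: [-1, 5]
Zero-padded 3-point DFT provides frequency interpolation.

DFT_3([x, 0, ...]) = [-1, 3.5000+2.5981i, 3.5000-2.5981i]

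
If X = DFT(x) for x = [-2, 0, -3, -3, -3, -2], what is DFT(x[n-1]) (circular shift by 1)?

Time shift by 1: X_shifted[k] = ω_6^(1k) · X[k]
Shifted x = [-2, -2, 0, -3, -3, -3]

DFT(x[n-1]) = [-13, -3.4641i, -1.0000+1.7321i, 3, -1.0000-1.7321i, 3.4641i]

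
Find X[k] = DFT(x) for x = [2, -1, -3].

X[k] = Σ(n=0 to 2) x[n] · ω_3^(nk)
where ω_3 = e^(-2πi/3)

Computing each X[k]:
X[0] = -2
X[1] = 4.0000-1.7321i
X[2] = 4.0000+1.7321i

X = [-2, 4.0000-1.7321i, 4.0000+1.7321i]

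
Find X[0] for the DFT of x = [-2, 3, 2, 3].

X[0] = Σ(n=0 to 3) x[n] · ω_4^0 = Σ x[n]
= (-2) + (3) + (2) + (3)

X[0] = 6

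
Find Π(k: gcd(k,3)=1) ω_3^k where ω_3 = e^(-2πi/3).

The primitive 3rd roots of unity are ω_3^k for k coprime to 3: k ∈ {1, 2}
Their product equals the constant term of the cyclotomic polynomial Φ_3(x) up to sign.
For n ≥ 3, the product of all primitive nth roots of unity is 1. (For n=1 it is 1; for n=2 it is -1.)

1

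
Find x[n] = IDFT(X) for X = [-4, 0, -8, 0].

x[n] = (1/4) Σ(k=0 to 3) X[k] · e^(2πikn/4)

Computing each x[n]:
x[0] = -3
x[1] = 1
x[2] = -3
x[3] = 1

x = [-3, 1, -3, 1]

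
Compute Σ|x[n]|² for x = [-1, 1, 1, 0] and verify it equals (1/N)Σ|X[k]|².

Time domain:
Σ|x[n]|² = |-1|² + |1|² + |1|² + |0|² = 3.0000

Frequency domain:
(1/4)Σ|X[k]|² = (1/4)(|1|² + |-2-1i|² + |-1|² + |-2+1i|²) = (1/4)·12.0000 = 3.0000

Both sides agree, confirming Parseval's theorem.

Σ|x[n]|² = (1/N)Σ|X[k]|² = 3.0000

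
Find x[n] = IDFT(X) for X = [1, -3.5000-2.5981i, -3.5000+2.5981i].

x[n] = (1/3) Σ(k=0 to 2) X[k] · e^(2πikn/3)

Computing each x[n]:
x[0] = -2
x[1] = 3
x[2] = 0

x = [-2, 3, 0]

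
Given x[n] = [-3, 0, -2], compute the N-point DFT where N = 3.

X[k] = Σ(n=0 to 2) x[n] · ω_3^(nk)
where ω_3 = e^(-2πi/3)

Computing each X[k]:
X[0] = -5
X[1] = -2.0000-1.7321i
X[2] = -2.0000+1.7321i

X = [-5, -2.0000-1.7321i, -2.0000+1.7321i]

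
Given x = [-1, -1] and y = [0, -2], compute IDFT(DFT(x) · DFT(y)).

(x ⊛ y)[n] = Σ(m=0 to 1) x[m] · y[(n-m) mod 2]

Computing each output sample:
(x ⊛ y)[0] = 2
(x ⊛ y)[1] = 2

x ⊛ y = [2, 2]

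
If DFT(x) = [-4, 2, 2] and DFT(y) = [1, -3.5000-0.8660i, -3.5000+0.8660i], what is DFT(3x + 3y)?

By linearity: DFT(3x + 3y) = 3·DFT(x) + 3·DFT(y)
= 3·[-4, 2, 2] + 3·[1, -3.5000-0.8660i, -3.5000+0.8660i]

Computing element-wise:
Z[0] = 3·(-4) + 3·(1) = -9
Z[1] = 3·(2) + 3·(-3.5000-0.8660i) = -4.5000-2.5980i
Z[2] = 3·(2) + 3·(-3.5000+0.8660i) = -4.5000+2.5980i

DFT(3x + 3y) = 3·X + 3·Y = [-9, -4.5000-2.5980i, -4.5000+2.5980i]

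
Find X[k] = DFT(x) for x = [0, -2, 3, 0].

X[k] = Σ(n=0 to 3) x[n] · ω_4^(nk)
where ω_4 = e^(-2πi/4)

Computing each X[k]:
X[0] = 1
X[1] = -3+2i
X[2] = 5
X[3] = -3-2i

X = [1, -3+2i, 5, -3-2i]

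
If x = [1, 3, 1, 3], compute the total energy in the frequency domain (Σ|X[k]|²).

Parseval: Σ|x[n]|² = (1/N)Σ|X[k]|², so Σ|X[k]|² = N·Σ|x[n]|² = 4·20.0000

Σ|X[k]|² = N·Σ|x[n]|² = 4·20.0000 = 80.0000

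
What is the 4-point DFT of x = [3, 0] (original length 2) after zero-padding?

Original 2-point DFT: [3, 3]
Zero-padded 4-point DFT provides frequency interpolation.

DFT_4([x, 0, ...]) = [3, 3, 3, 3]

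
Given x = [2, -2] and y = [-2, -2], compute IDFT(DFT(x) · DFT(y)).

(x ⊛ y)[n] = Σ(m=0 to 1) x[m] · y[(n-m) mod 2]

Computing each output sample:
(x ⊛ y)[0] = 0
(x ⊛ y)[1] = 0

x ⊛ y = [0, 0]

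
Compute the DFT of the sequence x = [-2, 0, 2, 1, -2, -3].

X[k] = Σ(n=0 to 5) x[n] · ω_6^(nk)
where ω_6 = e^(-2πi/6)

Computing each X[k]:
X[0] = -4
X[1] = -4.5000-6.0622i
X[2] = 0.5000+0.8660i
X[3] = 0
X[4] = 0.5000-0.8660i
X[5] = -4.5000+6.0622i

X = [-4, -4.5000-6.0622i, 0.5000+0.8660i, 0, 0.5000-0.8660i, -4.5000+6.0622i]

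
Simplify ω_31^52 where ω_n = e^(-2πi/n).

Since ω_31^31 = 1, powers reduce modulo 31.
52 mod 31 = 21
So ω_31^52 = ω_31^21 = e^(-2πi·21/31)

ω_31^52 = ω_31^21 = -0.4404+0.8978i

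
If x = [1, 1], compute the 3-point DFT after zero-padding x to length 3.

Original 2-point DFT: [2, 0]
Zero-padded 3-point DFT provides frequency interpolation.

DFT_3([x, 0, ...]) = [2, 0.5000-0.8660i, 0.5000+0.8660i]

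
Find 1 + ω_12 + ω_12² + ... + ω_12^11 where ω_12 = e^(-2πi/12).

Sum of all nth roots of unity equals 0 for n > 1 (geometric series with r ≠ 1).

0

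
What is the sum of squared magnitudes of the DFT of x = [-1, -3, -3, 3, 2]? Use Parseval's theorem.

Parseval: Σ|x[n]|² = (1/N)Σ|X[k]|², so Σ|X[k]|² = N·Σ|x[n]|² = 5·32.0000

Σ|X[k]|² = N·Σ|x[n]|² = 5·32.0000 = 160.0000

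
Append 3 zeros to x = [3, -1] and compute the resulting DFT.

Original 2-point DFT: [2, 4]
Zero-padded 5-point DFT provides frequency interpolation.

DFT_5([x, 0, ...]) = [2, 2.6910+0.9511i, 3.8090+0.5878i, 3.8090-0.5878i, 2.6910-0.9511i]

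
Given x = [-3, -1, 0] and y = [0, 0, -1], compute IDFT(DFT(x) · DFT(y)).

(x ⊛ y)[n] = Σ(m=0 to 2) x[m] · y[(n-m) mod 3]

Computing each output sample:
(x ⊛ y)[0] = 1
(x ⊛ y)[1] = 0
(x ⊛ y)[2] = 3

x ⊛ y = [1, 0, 3]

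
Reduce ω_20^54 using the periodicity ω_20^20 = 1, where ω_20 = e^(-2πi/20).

Since ω_20^20 = 1, powers reduce modulo 20.
54 mod 20 = 14
So ω_20^54 = ω_20^14 = e^(-2πi·14/20)

ω_20^54 = ω_20^14 = -0.3090+0.9511i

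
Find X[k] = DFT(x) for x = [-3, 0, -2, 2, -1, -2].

X[k] = Σ(n=0 to 5) x[n] · ω_6^(nk)
where ω_6 = e^(-2πi/6)

Computing each X[k]:
X[0] = -6
X[1] = -4.5000-0.8660i
X[2] = 1.5000-2.5981i
X[3] = -6
X[4] = 1.5000+2.5981i
X[5] = -4.5000+0.8660i

X = [-6, -4.5000-0.8660i, 1.5000-2.5981i, -6, 1.5000+2.5981i, -4.5000+0.8660i]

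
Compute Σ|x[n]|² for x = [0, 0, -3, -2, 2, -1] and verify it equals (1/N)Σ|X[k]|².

Time domain:
Σ|x[n]|² = |0|² + |0|² + |-3|² + |-2|² + |2|² + |-1|² = 18.0000

Frequency domain:
(1/6)Σ|X[k]|² = (1/6)(|-4|² + |2.0000+3.4641i|² + |-1.0000-5.1962i|² + |2|² + |-1.0000+5.1962i|² + |2.0000-3.4641i|²) = (1/6)·108.0000 = 18.0000

Both sides agree, confirming Parseval's theorem.

Σ|x[n]|² = (1/N)Σ|X[k]|² = 18.0000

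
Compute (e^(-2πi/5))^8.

Since ω_5^5 = 1, powers reduce modulo 5.
8 mod 5 = 3
So ω_5^8 = ω_5^3 = e^(-2πi·3/5)

ω_5^8 = ω_5^3 = -0.8090+0.5878i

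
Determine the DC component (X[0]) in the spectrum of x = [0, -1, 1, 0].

X[0] = Σ(n=0 to 3) x[n] · ω_4^0 = Σ x[n]
= (0) + (-1) + (1) + (0)

X[0] = 0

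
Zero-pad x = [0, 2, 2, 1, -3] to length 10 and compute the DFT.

Original 5-point DFT: [2, -2.7361-5.3431i, 1.7361-1.9879i, 1.7361+1.9879i, -2.7361+5.3431i]
Zero-padded 10-point DFT provides frequency interpolation.

DFT_10([x, 0, ...]) = [2, 4.3541-2.2654i, -2.7361-5.3431i, -2.3541+2.7144i, 1.7361-1.9879i, -4, 1.7361+1.9879i, -2.3541-2.7144i, -2.7361+5.3431i, 4.3541+2.2654i]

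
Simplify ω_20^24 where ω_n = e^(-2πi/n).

Since ω_20^20 = 1, powers reduce modulo 20.
24 mod 20 = 4
So ω_20^24 = ω_20^4 = e^(-2πi·4/20)

ω_20^24 = ω_20^4 = 0.3090-0.9511i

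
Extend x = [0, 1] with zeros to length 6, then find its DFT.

Original 2-point DFT: [1, -1]
Zero-padded 6-point DFT provides frequency interpolation.

DFT_6([x, 0, ...]) = [1, 0.5000-0.8660i, -0.5000-0.8660i, -1, -0.5000+0.8660i, 0.5000+0.8660i]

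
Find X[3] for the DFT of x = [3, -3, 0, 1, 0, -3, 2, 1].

X[3] = Σ(n=0 to 7) x[n] · ω_8^(3n) where ω_8 = e^(-2πi/8)
= (3)·ω_8^0 + (-3)·ω_8^3 + (0)·ω_8^6 + (1)·ω_8^9 + (0)·ω_8^12 + (-3)·ω_8^15 + (2)·ω_8^18 + (1)·ω_8^21

X[3] = 3-2i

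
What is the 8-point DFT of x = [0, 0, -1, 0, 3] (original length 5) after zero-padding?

Original 5-point DFT: [2, 1.7361+3.4410i, -2.7361+0.8123i, -2.7361-0.8123i, 1.7361-3.4410i]
Zero-padded 8-point DFT provides frequency interpolation.

DFT_8([x, 0, ...]) = [2, -3+1i, 4, -3-1i, 2, -3+1i, 4, -3-1i]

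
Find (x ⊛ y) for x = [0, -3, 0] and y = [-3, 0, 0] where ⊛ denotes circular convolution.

(x ⊛ y)[n] = Σ(m=0 to 2) x[m] · y[(n-m) mod 3]

Computing each output sample:
(x ⊛ y)[0] = 0
(x ⊛ y)[1] = 9
(x ⊛ y)[2] = 0

x ⊛ y = [0, 9, 0]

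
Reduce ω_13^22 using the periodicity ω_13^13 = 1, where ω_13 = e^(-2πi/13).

Since ω_13^13 = 1, powers reduce modulo 13.
22 mod 13 = 9
So ω_13^22 = ω_13^9 = e^(-2πi·9/13)

ω_13^22 = ω_13^9 = -0.3546+0.9350i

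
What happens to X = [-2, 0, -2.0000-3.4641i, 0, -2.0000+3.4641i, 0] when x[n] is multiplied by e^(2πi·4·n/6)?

Modulation property: DFT(ω_6^(-4n)·x[n]) = X[(k-4) mod 6], so circularly shift X by 4 positions.

X[k-4] = [-2.0000-3.4641i, 0, -2.0000+3.4641i, 0, -2, 0]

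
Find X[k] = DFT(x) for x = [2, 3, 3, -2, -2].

X[k] = Σ(n=0 to 4) x[n] · ω_5^(nk)
where ω_5 = e^(-2πi/5)

Computing each X[k]:
X[0] = 4
X[1] = 1.5000-7.6942i
X[2] = 1.5000+1.8164i
X[3] = 1.5000-1.8164i
X[4] = 1.5000+7.6942i

X = [4, 1.5000-7.6942i, 1.5000+1.8164i, 1.5000-1.8164i, 1.5000+7.6942i]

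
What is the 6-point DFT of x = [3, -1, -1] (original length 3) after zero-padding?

Original 3-point DFT: [1, 4, 4]
Zero-padded 6-point DFT provides frequency interpolation.

DFT_6([x, 0, ...]) = [1, 3.0000+1.7321i, 4, 3, 4, 3.0000-1.7321i]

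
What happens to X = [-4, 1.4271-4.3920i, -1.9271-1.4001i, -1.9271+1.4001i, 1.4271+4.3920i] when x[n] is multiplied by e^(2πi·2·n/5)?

Modulation property: DFT(ω_5^(-2n)·x[n]) = X[(k-2) mod 5], so circularly shift X by 2 positions.

X[k-2] = [-1.9271+1.4001i, 1.4271+4.3920i, -4, 1.4271-4.3920i, -1.9271-1.4001i]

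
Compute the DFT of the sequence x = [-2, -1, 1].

X[k] = Σ(n=0 to 2) x[n] · ω_3^(nk)
where ω_3 = e^(-2πi/3)

Computing each X[k]:
X[0] = -2
X[1] = -2.0000+1.7321i
X[2] = -2.0000-1.7321i

X = [-2, -2.0000+1.7321i, -2.0000-1.7321i]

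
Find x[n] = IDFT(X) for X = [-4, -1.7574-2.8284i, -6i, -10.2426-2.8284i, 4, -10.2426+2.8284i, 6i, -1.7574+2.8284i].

x[n] = (1/8) Σ(k=0 to 7) X[k] · e^(2πikn/8)

Computing each x[n]:
x[0] = -3
x[1] = 3
x[2] = 0
x[3] = -3
x[4] = 3
x[5] = -2
x[6] = 0
x[7] = -2

x = [-3, 3, 0, -3, 3, -2, 0, -2]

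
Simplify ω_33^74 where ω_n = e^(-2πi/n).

Since ω_33^33 = 1, powers reduce modulo 33.
74 mod 33 = 8
So ω_33^74 = ω_33^8 = e^(-2πi·8/33)

ω_33^74 = ω_33^8 = 0.0476-0.9989i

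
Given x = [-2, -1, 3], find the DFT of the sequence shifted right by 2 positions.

Time shift by 2: X_shifted[k] = ω_3^(2k) · X[k]
Shifted x = [-1, 3, -2]

DFT(x[n-2]) = [0, -1.5000-4.3301i, -1.5000+4.3301i]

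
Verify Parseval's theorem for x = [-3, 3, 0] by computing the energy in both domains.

Time domain:
Σ|x[n]|² = |-3|² + |3|² + |0|² = 18.0000

Frequency domain:
(1/3)Σ|X[k]|² = (1/3)(|0|² + |-4.5000-2.5981i|² + |-4.5000+2.5981i|²) = (1/3)·54.0000 = 18.0000

Both sides agree, confirming Parseval's theorem.

Σ|x[n]|² = (1/N)Σ|X[k]|² = 18.0000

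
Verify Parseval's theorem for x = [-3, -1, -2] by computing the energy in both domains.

Time domain:
Σ|x[n]|² = |-3|² + |-1|² + |-2|² = 14.0000

Frequency domain:
(1/3)Σ|X[k]|² = (1/3)(|-6|² + |-1.5000-0.8660i|² + |-1.5000+0.8660i|²) = (1/3)·42.0000 = 14.0000

Both sides agree, confirming Parseval's theorem.

Σ|x[n]|² = (1/N)Σ|X[k]|² = 14.0000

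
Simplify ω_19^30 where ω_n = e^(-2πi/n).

Since ω_19^19 = 1, powers reduce modulo 19.
30 mod 19 = 11
So ω_19^30 = ω_19^11 = e^(-2πi·11/19)

ω_19^30 = ω_19^11 = -0.8795+0.4759i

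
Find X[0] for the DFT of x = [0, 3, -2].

X[0] = Σ(n=0 to 2) x[n] · ω_3^0 = Σ x[n]
= (0) + (3) + (-2)

X[0] = 1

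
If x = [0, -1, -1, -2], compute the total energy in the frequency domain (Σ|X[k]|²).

Parseval: Σ|x[n]|² = (1/N)Σ|X[k]|², so Σ|X[k]|² = N·Σ|x[n]|² = 4·6.0000

Σ|X[k]|² = N·Σ|x[n]|² = 4·6.0000 = 24.0000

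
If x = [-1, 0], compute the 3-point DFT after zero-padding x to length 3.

Original 2-point DFT: [-1, -1]
Zero-padded 3-point DFT provides frequency interpolation.

DFT_3([x, 0, ...]) = [-1, -1, -1]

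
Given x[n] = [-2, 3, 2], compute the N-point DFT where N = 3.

X[k] = Σ(n=0 to 2) x[n] · ω_3^(nk)
where ω_3 = e^(-2πi/3)

Computing each X[k]:
X[0] = 3
X[1] = -4.5000-0.8660i
X[2] = -4.5000+0.8660i

X = [3, -4.5000-0.8660i, -4.5000+0.8660i]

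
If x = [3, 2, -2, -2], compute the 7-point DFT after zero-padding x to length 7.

Original 4-point DFT: [1, 5-4i, 1, 5+4i]
Zero-padded 7-point DFT provides frequency interpolation.

DFT_7([x, 0, ...]) = [1, 6.4940+1.2540i, 3.1099-4.3813i, 0.3961-0.4816i, 0.3961+0.4816i, 3.1099+4.3813i, 6.4940-1.2540i]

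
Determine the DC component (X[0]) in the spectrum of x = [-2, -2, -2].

X[0] = Σ(n=0 to 2) x[n] · ω_3^0 = Σ x[n]
= (-2) + (-2) + (-2)

X[0] = -6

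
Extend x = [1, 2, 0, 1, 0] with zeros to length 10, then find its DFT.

Original 5-point DFT: [4, 0.8090-1.3143i, -0.3090-2.1266i, -0.3090+2.1266i, 0.8090+1.3143i]
Zero-padded 10-point DFT provides frequency interpolation.

DFT_10([x, 0, ...]) = [4, 2.3090-2.1266i, 0.8090-1.3143i, 1.1910-1.3143i, -0.3090-2.1266i, -2, -0.3090+2.1266i, 1.1910+1.3143i, 0.8090+1.3143i, 2.3090+2.1266i]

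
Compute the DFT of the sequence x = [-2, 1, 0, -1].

X[k] = Σ(n=0 to 3) x[n] · ω_4^(nk)
where ω_4 = e^(-2πi/4)

Computing each X[k]:
X[0] = -2
X[1] = -2-2i
X[2] = -2
X[3] = -2+2i

X = [-2, -2-2i, -2, -2+2i]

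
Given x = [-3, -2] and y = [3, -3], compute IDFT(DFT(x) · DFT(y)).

(x ⊛ y)[n] = Σ(m=0 to 1) x[m] · y[(n-m) mod 2]

Computing each output sample:
(x ⊛ y)[0] = -3
(x ⊛ y)[1] = 3

x ⊛ y = [-3, 3]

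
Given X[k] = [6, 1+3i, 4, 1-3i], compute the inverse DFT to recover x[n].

x[n] = (1/4) Σ(k=0 to 3) X[k] · e^(2πikn/4)

Computing each x[n]:
x[0] = 3
x[1] = -1
x[2] = 2
x[3] = 2

x = [3, -1, 2, 2]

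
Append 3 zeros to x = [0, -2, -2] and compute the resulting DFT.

Original 3-point DFT: [-4, 2, 2]
Zero-padded 6-point DFT provides frequency interpolation.

DFT_6([x, 0, ...]) = [-4, 3.4641i, 2, 0, 2, -3.4641i]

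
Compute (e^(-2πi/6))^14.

Since ω_6^6 = 1, powers reduce modulo 6.
14 mod 6 = 2
So ω_6^14 = ω_6^2 = e^(-2πi·2/6)

ω_6^14 = ω_6^2 = -0.5000-0.8660i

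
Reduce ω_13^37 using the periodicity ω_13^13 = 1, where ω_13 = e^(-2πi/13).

Since ω_13^13 = 1, powers reduce modulo 13.
37 mod 13 = 11
So ω_13^37 = ω_13^11 = e^(-2πi·11/13)

ω_13^37 = ω_13^11 = 0.5681+0.8230i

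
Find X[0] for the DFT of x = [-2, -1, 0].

X[0] = Σ(n=0 to 2) x[n] · ω_3^0 = Σ x[n]
= (-2) + (-1) + (0)

X[0] = -3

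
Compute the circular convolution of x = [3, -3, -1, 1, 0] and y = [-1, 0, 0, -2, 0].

(x ⊛ y)[n] = Σ(m=0 to 4) x[m] · y[(n-m) mod 5]

Computing each output sample:
(x ⊛ y)[0] = -1
(x ⊛ y)[1] = 1
(x ⊛ y)[2] = 1
(x ⊛ y)[3] = -7
(x ⊛ y)[4] = 6

x ⊛ y = [-1, 1, 1, -7, 6]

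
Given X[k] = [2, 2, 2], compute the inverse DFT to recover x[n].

x[n] = (1/3) Σ(k=0 to 2) X[k] · e^(2πikn/3)

Computing each x[n]:
x[0] = 2
x[1] = 0
x[2] = 0

x = [2, 0, 0]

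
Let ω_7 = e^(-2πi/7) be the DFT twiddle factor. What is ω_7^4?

ω_7^4 = e^(-2πi·4/7)
= cos(-2π·4/7) + i·sin(-2π·4/7)
= cos(-8π/7) + i·sin(-8π/7)

ω_7^4 = cos(-8π/7) + i·sin(-8π/7) = -0.9010+0.4339i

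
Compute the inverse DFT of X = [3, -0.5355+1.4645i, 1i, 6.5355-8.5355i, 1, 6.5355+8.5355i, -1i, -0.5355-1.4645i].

x[n] = (1/8) Σ(k=0 to 7) X[k] · e^(2πikn/8)

Computing each x[n]:
x[0] = 2
x[1] = 0
x[2] = -2
x[3] = 3
x[4] = -1
x[5] = 0
x[6] = 3
x[7] = -2

x = [2, 0, -2, 3, -1, 0, 3, -2]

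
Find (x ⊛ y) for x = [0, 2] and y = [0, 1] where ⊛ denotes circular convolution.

(x ⊛ y)[n] = Σ(m=0 to 1) x[m] · y[(n-m) mod 2]

Computing each output sample:
(x ⊛ y)[0] = 2
(x ⊛ y)[1] = 0

x ⊛ y = [2, 0]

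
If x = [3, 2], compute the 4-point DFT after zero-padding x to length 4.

Original 2-point DFT: [5, 1]
Zero-padded 4-point DFT provides frequency interpolation.

DFT_4([x, 0, ...]) = [5, 3-2i, 1, 3+2i]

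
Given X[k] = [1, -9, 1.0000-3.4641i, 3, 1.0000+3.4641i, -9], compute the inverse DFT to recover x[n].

x[n] = (1/6) Σ(k=0 to 5) X[k] · e^(2πikn/6)

Computing each x[n]:
x[0] = -2
x[1] = -1
x[2] = 1
x[3] = 3
x[4] = 3
x[5] = -3

x = [-2, -1, 1, 3, 3, -3]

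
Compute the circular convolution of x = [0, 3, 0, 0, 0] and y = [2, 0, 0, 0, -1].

(x ⊛ y)[n] = Σ(m=0 to 4) x[m] · y[(n-m) mod 5]

Computing each output sample:
(x ⊛ y)[0] = -3
(x ⊛ y)[1] = 6
(x ⊛ y)[2] = 0
(x ⊛ y)[3] = 0
(x ⊛ y)[4] = 0

x ⊛ y = [-3, 6, 0, 0, 0]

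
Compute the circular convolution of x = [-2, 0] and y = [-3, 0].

(x ⊛ y)[n] = Σ(m=0 to 1) x[m] · y[(n-m) mod 2]

Computing each output sample:
(x ⊛ y)[0] = 6
(x ⊛ y)[1] = 0

x ⊛ y = [6, 0]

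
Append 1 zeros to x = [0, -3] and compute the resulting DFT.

Original 2-point DFT: [-3, 3]
Zero-padded 3-point DFT provides frequency interpolation.

DFT_3([x, 0, ...]) = [-3, 1.5000+2.5981i, 1.5000-2.5981i]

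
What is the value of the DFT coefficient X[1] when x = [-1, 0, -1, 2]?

X[1] = Σ(n=0 to 3) x[n] · ω_4^(1n) where ω_4 = e^(-2πi/4)
= (-1)·ω_4^0 + (0)·ω_4^1 + (-1)·ω_4^2 + (2)·ω_4^3

X[1] = 2i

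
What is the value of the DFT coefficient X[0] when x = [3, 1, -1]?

X[0] = Σ(n=0 to 2) x[n] · ω_3^0 = Σ x[n]
= (3) + (1) + (-1)

X[0] = 3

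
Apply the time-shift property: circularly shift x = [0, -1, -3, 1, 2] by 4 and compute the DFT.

Time shift by 4: X_shifted[k] = ω_5^(4k) · X[k]
Shifted x = [-1, -3, 1, 2, 0]

DFT(x[n-4]) = [-1, -4.3541+3.4410i, 2.3541+0.8123i, 2.3541-0.8123i, -4.3541-3.4410i]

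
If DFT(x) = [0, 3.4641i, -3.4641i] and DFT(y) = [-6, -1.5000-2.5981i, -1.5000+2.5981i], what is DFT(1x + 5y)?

By linearity: DFT(1x + 5y) = 1·DFT(x) + 5·DFT(y)
= 1·[0, 3.4641i, -3.4641i] + 5·[-6, -1.5000-2.5981i, -1.5000+2.5981i]

Computing element-wise:
Z[0] = 1·(0) + 5·(-6) = -30
Z[1] = 1·(3.4641i) + 5·(-1.5000-2.5981i) = -7.5000-9.5264i
Z[2] = 1·(-3.4641i) + 5·(-1.5000+2.5981i) = -7.5000+9.5264i

DFT(1x + 5y) = 1·X + 5·Y = [-30, -7.5000-9.5264i, -7.5000+9.5264i]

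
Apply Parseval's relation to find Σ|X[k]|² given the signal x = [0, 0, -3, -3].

Parseval: Σ|x[n]|² = (1/N)Σ|X[k]|², so Σ|X[k]|² = N·Σ|x[n]|² = 4·18.0000

Σ|X[k]|² = N·Σ|x[n]|² = 4·18.0000 = 72.0000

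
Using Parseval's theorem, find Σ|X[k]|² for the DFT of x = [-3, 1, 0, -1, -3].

Parseval: Σ|x[n]|² = (1/N)Σ|X[k]|², so Σ|X[k]|² = N·Σ|x[n]|² = 5·20.0000

Σ|X[k]|² = N·Σ|x[n]|² = 5·20.0000 = 100.0000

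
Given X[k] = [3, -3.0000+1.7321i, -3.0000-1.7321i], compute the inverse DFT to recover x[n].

x[n] = (1/3) Σ(k=0 to 2) X[k] · e^(2πikn/3)

Computing each x[n]:
x[0] = -1
x[1] = 1
x[2] = 3

x = [-1, 1, 3]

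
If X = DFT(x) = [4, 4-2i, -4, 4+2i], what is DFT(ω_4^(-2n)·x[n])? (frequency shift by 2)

Modulation property: DFT(ω_4^(-2n)·x[n]) = X[(k-2) mod 4], so circularly shift X by 2 positions.

X[k-2] = [-4, 4+2i, 4, 4-2i]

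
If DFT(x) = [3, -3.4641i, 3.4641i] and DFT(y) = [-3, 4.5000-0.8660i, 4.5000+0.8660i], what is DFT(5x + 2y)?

By linearity: DFT(5x + 2y) = 5·DFT(x) + 2·DFT(y)
= 5·[3, -3.4641i, 3.4641i] + 2·[-3, 4.5000-0.8660i, 4.5000+0.8660i]

Computing element-wise:
Z[0] = 5·(3) + 2·(-3) = 9
Z[1] = 5·(-3.4641i) + 2·(4.5000-0.8660i) = 9.0000-19.0525i
Z[2] = 5·(3.4641i) + 2·(4.5000+0.8660i) = 9.0000+19.0525i

DFT(5x + 2y) = 5·X + 2·Y = [9, 9.0000-19.0525i, 9.0000+19.0525i]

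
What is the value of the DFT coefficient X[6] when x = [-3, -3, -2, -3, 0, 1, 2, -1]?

X[6] = Σ(n=0 to 7) x[n] · ω_8^(6n) where ω_8 = e^(-2πi/8)
= (-3)·ω_8^0 + (-3)·ω_8^6 + (-2)·ω_8^12 + (-3)·ω_8^18 + (0)·ω_8^24 + (1)·ω_8^30 + (2)·ω_8^36 + (-1)·ω_8^42

X[6] = -3+2i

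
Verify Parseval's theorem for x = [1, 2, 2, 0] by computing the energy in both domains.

Time domain:
Σ|x[n]|² = |1|² + |2|² + |2|² + |0|² = 9.0000

Frequency domain:
(1/4)Σ|X[k]|² = (1/4)(|5|² + |-1-2i|² + |1|² + |-1+2i|²) = (1/4)·36.0000 = 9.0000

Both sides agree, confirming Parseval's theorem.

Σ|x[n]|² = (1/N)Σ|X[k]|² = 9.0000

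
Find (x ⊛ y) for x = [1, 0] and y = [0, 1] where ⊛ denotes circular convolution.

(x ⊛ y)[n] = Σ(m=0 to 1) x[m] · y[(n-m) mod 2]

Computing each output sample:
(x ⊛ y)[0] = 0
(x ⊛ y)[1] = 1

x ⊛ y = [0, 1]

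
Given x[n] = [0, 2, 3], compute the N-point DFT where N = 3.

X[k] = Σ(n=0 to 2) x[n] · ω_3^(nk)
where ω_3 = e^(-2πi/3)

Computing each X[k]:
X[0] = 5
X[1] = -2.5000+0.8660i
X[2] = -2.5000-0.8660i

X = [5, -2.5000+0.8660i, -2.5000-0.8660i]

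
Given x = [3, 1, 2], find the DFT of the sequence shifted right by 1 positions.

Time shift by 1: X_shifted[k] = ω_3^(1k) · X[k]
Shifted x = [2, 3, 1]

DFT(x[n-1]) = [6, -1.7321i, 1.7321i]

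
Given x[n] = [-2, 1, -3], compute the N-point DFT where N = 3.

X[k] = Σ(n=0 to 2) x[n] · ω_3^(nk)
where ω_3 = e^(-2πi/3)

Computing each X[k]:
X[0] = -4
X[1] = -1.0000-3.4641i
X[2] = -1.0000+3.4641i

X = [-4, -1.0000-3.4641i, -1.0000+3.4641i]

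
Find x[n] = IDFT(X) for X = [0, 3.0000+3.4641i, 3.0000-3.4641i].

x[n] = (1/3) Σ(k=0 to 2) X[k] · e^(2πikn/3)

Computing each x[n]:
x[0] = 2
x[1] = -3
x[2] = 1

x = [2, -3, 1]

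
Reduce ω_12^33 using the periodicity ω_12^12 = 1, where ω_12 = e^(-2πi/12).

Since ω_12^12 = 1, powers reduce modulo 12.
33 mod 12 = 9
So ω_12^33 = ω_12^9 = e^(-2πi·9/12)

ω_12^33 = ω_12^9 = 1i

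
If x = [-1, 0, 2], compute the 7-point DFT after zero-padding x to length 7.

Original 3-point DFT: [1, -2.0000+1.7321i, -2.0000-1.7321i]
Zero-padded 7-point DFT provides frequency interpolation.

DFT_7([x, 0, ...]) = [1, -1.4450-1.9499i, -2.8019+0.8678i, 0.2470+1.5637i, 0.2470-1.5637i, -2.8019-0.8678i, -1.4450+1.9499i]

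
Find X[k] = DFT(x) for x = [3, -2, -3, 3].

X[k] = Σ(n=0 to 3) x[n] · ω_4^(nk)
where ω_4 = e^(-2πi/4)

Computing each X[k]:
X[0] = 1
X[1] = 6+5i
X[2] = -1
X[3] = 6-5i

X = [1, 6+5i, -1, 6-5i]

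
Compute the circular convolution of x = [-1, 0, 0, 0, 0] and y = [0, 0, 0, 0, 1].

(x ⊛ y)[n] = Σ(m=0 to 4) x[m] · y[(n-m) mod 5]

Computing each output sample:
(x ⊛ y)[0] = 0
(x ⊛ y)[1] = 0
(x ⊛ y)[2] = 0
(x ⊛ y)[3] = 0
(x ⊛ y)[4] = -1

x ⊛ y = [0, 0, 0, 0, -1]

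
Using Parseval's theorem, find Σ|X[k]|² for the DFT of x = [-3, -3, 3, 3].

Parseval: Σ|x[n]|² = (1/N)Σ|X[k]|², so Σ|X[k]|² = N·Σ|x[n]|² = 4·36.0000

Σ|X[k]|² = N·Σ|x[n]|² = 4·36.0000 = 144.0000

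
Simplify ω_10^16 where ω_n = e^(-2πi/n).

Since ω_10^10 = 1, powers reduce modulo 10.
16 mod 10 = 6
So ω_10^16 = ω_10^6 = e^(-2πi·6/10)

ω_10^16 = ω_10^6 = -0.8090+0.5878i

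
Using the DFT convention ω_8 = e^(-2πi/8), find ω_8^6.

ω_8^6 = e^(-2πi·6/8)
= cos(-2π·6/8) + i·sin(-2π·6/8)
= cos(-12π/8) + i·sin(-12π/8)

ω_8^6 = cos(-12π/8) + i·sin(-12π/8) = 1i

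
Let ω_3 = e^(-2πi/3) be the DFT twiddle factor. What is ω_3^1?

ω_3^1 = e^(-2πi·1/3)
= cos(-2π·1/3) + i·sin(-2π·1/3)
= cos(-2π/3) + i·sin(-2π/3)

ω_3^1 = cos(-2π/3) + i·sin(-2π/3) = -0.5000-0.8660i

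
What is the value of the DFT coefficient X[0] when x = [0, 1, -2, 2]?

X[0] = Σ(n=0 to 3) x[n] · ω_4^0 = Σ x[n]
= (0) + (1) + (-2) + (2)

X[0] = 1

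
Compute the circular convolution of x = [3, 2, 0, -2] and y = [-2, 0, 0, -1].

(x ⊛ y)[n] = Σ(m=0 to 3) x[m] · y[(n-m) mod 4]

Computing each output sample:
(x ⊛ y)[0] = -8
(x ⊛ y)[1] = -4
(x ⊛ y)[2] = 2
(x ⊛ y)[3] = 1

x ⊛ y = [-8, -4, 2, 1]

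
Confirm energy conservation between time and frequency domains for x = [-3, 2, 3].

Time domain:
Σ|x[n]|² = |-3|² + |2|² + |3|² = 22.0000

Frequency domain:
(1/3)Σ|X[k]|² = (1/3)(|2|² + |-5.5000+0.8660i|² + |-5.5000-0.8660i|²) = (1/3)·66.0000 = 22.0000

Both sides agree, confirming Parseval's theorem.

Σ|x[n]|² = (1/N)Σ|X[k]|² = 22.0000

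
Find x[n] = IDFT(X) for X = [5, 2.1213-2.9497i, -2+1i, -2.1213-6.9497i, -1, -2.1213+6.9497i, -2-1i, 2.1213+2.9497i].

x[n] = (1/8) Σ(k=0 to 7) X[k] · e^(2πikn/8)

Computing each x[n]:
x[0] = 0
x[1] = 3
x[2] = 0
x[3] = 2
x[4] = 0
x[5] = -2
x[6] = 2
x[7] = 0

x = [0, 3, 0, 2, 0, -2, 2, 0]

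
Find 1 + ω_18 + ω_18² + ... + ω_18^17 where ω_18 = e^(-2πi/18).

Sum of all nth roots of unity equals 0 for n > 1 (geometric series with r ≠ 1).

0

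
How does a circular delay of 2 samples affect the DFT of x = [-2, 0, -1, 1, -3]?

Time shift by 2: X_shifted[k] = ω_5^(2k) · X[k]
Shifted x = [1, -3, -2, 0, -1]

DFT(x[n-2]) = [-5, 1.3820+3.0777i, 3.6180-0.7265i, 3.6180+0.7265i, 1.3820-3.0777i]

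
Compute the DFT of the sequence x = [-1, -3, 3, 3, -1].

X[k] = Σ(n=0 to 4) x[n] · ω_5^(nk)
where ω_5 = e^(-2πi/5)

Computing each X[k]:
X[0] = 1
X[1] = -7.0902+1.9021i
X[2] = 4.0902+1.1756i
X[3] = 4.0902-1.1756i
X[4] = -7.0902-1.9021i

X = [1, -7.0902+1.9021i, 4.0902+1.1756i, 4.0902-1.1756i, -7.0902-1.9021i]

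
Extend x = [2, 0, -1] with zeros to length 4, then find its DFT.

Original 3-point DFT: [1, 2.5000-0.8660i, 2.5000+0.8660i]
Zero-padded 4-point DFT provides frequency interpolation.

DFT_4([x, 0, ...]) = [1, 3, 1, 3]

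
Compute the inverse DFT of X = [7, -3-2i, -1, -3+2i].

x[n] = (1/4) Σ(k=0 to 3) X[k] · e^(2πikn/4)

Computing each x[n]:
x[0] = 0
x[1] = 3
x[2] = 3
x[3] = 1

x = [0, 3, 3, 1]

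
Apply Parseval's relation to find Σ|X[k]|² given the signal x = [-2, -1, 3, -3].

Parseval: Σ|x[n]|² = (1/N)Σ|X[k]|², so Σ|X[k]|² = N·Σ|x[n]|² = 4·23.0000

Σ|X[k]|² = N·Σ|x[n]|² = 4·23.0000 = 92.0000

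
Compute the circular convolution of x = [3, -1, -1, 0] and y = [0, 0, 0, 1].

(x ⊛ y)[n] = Σ(m=0 to 3) x[m] · y[(n-m) mod 4]

Computing each output sample:
(x ⊛ y)[0] = -1
(x ⊛ y)[1] = -1
(x ⊛ y)[2] = 0
(x ⊛ y)[3] = 3

x ⊛ y = [-1, -1, 0, 3]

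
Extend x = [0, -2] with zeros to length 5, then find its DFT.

Original 2-point DFT: [-2, 2]
Zero-padded 5-point DFT provides frequency interpolation.

DFT_5([x, 0, ...]) = [-2, -0.6180+1.9021i, 1.6180+1.1756i, 1.6180-1.1756i, -0.6180-1.9021i]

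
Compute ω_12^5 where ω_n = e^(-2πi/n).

ω_12^5 = e^(-2πi·5/12)
= cos(-2π·5/12) + i·sin(-2π·5/12)
= cos(-10π/12) + i·sin(-10π/12)

ω_12^5 = cos(-10π/12) + i·sin(-10π/12) = -0.8660-0.5000i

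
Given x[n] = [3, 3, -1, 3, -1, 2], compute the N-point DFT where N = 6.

X[k] = Σ(n=0 to 5) x[n] · ω_6^(nk)
where ω_6 = e^(-2πi/6)

Computing each X[k]:
X[0] = 9
X[1] = 3.5000-0.8660i
X[2] = 4.5000-0.8660i
X[3] = -7
X[4] = 4.5000+0.8660i
X[5] = 3.5000+0.8660i

X = [9, 3.5000-0.8660i, 4.5000-0.8660i, -7, 4.5000+0.8660i, 3.5000+0.8660i]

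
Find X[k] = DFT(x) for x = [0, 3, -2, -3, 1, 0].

X[k] = Σ(n=0 to 5) x[n] · ω_6^(nk)
where ω_6 = e^(-2πi/6)

Computing each X[k]:
X[0] = -1
X[1] = 5
X[2] = -4.0000-5.1962i
X[3] = -1
X[4] = -4.0000+5.1962i
X[5] = 5

X = [-1, 5, -4.0000-5.1962i, -1, -4.0000+5.1962i, 5]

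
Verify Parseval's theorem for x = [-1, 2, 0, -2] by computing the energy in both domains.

Time domain:
Σ|x[n]|² = |-1|² + |2|² + |0|² + |-2|² = 9.0000

Frequency domain:
(1/4)Σ|X[k]|² = (1/4)(|-1|² + |-1-4i|² + |-1|² + |-1+4i|²) = (1/4)·36.0000 = 9.0000

Both sides agree, confirming Parseval's theorem.

Σ|x[n]|² = (1/N)Σ|X[k]|² = 9.0000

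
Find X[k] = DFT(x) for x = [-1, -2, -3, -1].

X[k] = Σ(n=0 to 3) x[n] · ω_4^(nk)
where ω_4 = e^(-2πi/4)

Computing each X[k]:
X[0] = -7
X[1] = 2+1i
X[2] = -1
X[3] = 2-1i

X = [-7, 2+1i, -1, 2-1i]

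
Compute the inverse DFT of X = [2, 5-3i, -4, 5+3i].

x[n] = (1/4) Σ(k=0 to 3) X[k] · e^(2πikn/4)

Computing each x[n]:
x[0] = 2
x[1] = 3
x[2] = -3
x[3] = 0

x = [2, 3, -3, 0]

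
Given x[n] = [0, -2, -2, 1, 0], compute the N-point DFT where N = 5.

X[k] = Σ(n=0 to 4) x[n] · ω_5^(nk)
where ω_5 = e^(-2πi/5)

Computing each X[k]:
X[0] = -3
X[1] = 0.1910+3.6655i
X[2] = 1.3090-1.6776i
X[3] = 1.3090+1.6776i
X[4] = 0.1910-3.6655i

X = [-3, 0.1910+3.6655i, 1.3090-1.6776i, 1.3090+1.6776i, 0.1910-3.6655i]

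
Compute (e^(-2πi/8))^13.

Since ω_8^8 = 1, powers reduce modulo 8.
13 mod 8 = 5
So ω_8^13 = ω_8^5 = e^(-2πi·5/8)

ω_8^13 = ω_8^5 = -0.7071+0.7071i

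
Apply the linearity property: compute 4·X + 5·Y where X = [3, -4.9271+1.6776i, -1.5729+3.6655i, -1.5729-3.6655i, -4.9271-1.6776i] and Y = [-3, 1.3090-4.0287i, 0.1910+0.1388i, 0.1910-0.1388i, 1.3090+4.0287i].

By linearity: DFT(4x + 5y) = 4·DFT(x) + 5·DFT(y)
= 4·[3, -4.9271+1.6776i, -1.5729+3.6655i, -1.5729-3.6655i, -4.9271-1.6776i] + 5·[-3, 1.3090-4.0287i, 0.1910+0.1388i, 0.1910-0.1388i, 1.3090+4.0287i]

Computing element-wise:
Z[0] = 4·(3) + 5·(-3) = -3
Z[1] = 4·(-4.9271+1.6776i) + 5·(1.3090-4.0287i) = -13.1634-13.4331i
Z[2] = 4·(-1.5729+3.6655i) + 5·(0.1910+0.1388i) = -5.3366+15.3560i
Z[3] = 4·(-1.5729-3.6655i) + 5·(0.1910-0.1388i) = -5.3366-15.3560i
Z[4] = 4·(-4.9271-1.6776i) + 5·(1.3090+4.0287i) = -13.1634+13.4331i

DFT(4x + 5y) = 4·X + 5·Y = [-3, -13.1634-13.4331i, -5.3366+15.3560i, -5.3366-15.3560i, -13.1634+13.4331i]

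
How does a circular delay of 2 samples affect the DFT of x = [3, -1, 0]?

Time shift by 2: X_shifted[k] = ω_3^(2k) · X[k]
Shifted x = [-1, 0, 3]

DFT(x[n-2]) = [2, -2.5000+2.5981i, -2.5000-2.5981i]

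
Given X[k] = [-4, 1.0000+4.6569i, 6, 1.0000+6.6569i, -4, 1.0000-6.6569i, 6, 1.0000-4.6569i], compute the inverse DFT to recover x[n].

x[n] = (1/8) Σ(k=0 to 7) X[k] · e^(2πikn/8)

Computing each x[n]:
x[0] = 1
x[1] = -2
x[2] = -2
x[3] = -2
x[4] = 0
x[5] = 2
x[6] = -3
x[7] = 2

x = [1, -2, -2, -2, 0, 2, -3, 2]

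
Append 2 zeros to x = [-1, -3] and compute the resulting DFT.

Original 2-point DFT: [-4, 2]
Zero-padded 4-point DFT provides frequency interpolation.

DFT_4([x, 0, ...]) = [-4, -1+3i, 2, -1-3i]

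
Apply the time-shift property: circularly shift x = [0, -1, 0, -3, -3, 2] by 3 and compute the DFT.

Time shift by 3: X_shifted[k] = ω_6^(3k) · X[k]
Shifted x = [-3, -3, 2, 0, -1, 0]

DFT(x[n-3]) = [-5, -5, -2.0000+5.1962i, 1, -2.0000-5.1962i, -5]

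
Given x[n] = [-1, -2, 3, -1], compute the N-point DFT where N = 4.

X[k] = Σ(n=0 to 3) x[n] · ω_4^(nk)
where ω_4 = e^(-2πi/4)

Computing each X[k]:
X[0] = -1
X[1] = -4+1i
X[2] = 5
X[3] = -4-1i

X = [-1, -4+1i, 5, -4-1i]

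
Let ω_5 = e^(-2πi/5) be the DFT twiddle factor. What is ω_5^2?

ω_5^2 = e^(-2πi·2/5)
= cos(-2π·2/5) + i·sin(-2π·2/5)
= cos(-4π/5) + i·sin(-4π/5)

ω_5^2 = cos(-4π/5) + i·sin(-4π/5) = -0.8090-0.5878i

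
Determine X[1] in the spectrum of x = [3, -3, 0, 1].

X[1] = Σ(n=0 to 3) x[n] · ω_4^(1n) where ω_4 = e^(-2πi/4)
= (3)·ω_4^0 + (-3)·ω_4^1 + (0)·ω_4^2 + (1)·ω_4^3

X[1] = 3+4i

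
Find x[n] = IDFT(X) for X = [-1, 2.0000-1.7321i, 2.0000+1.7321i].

x[n] = (1/3) Σ(k=0 to 2) X[k] · e^(2πikn/3)

Computing each x[n]:
x[0] = 1
x[1] = 0
x[2] = -2

x = [1, 0, -2]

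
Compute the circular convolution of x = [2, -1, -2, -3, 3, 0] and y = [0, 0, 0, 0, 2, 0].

(x ⊛ y)[n] = Σ(m=0 to 5) x[m] · y[(n-m) mod 6]

Computing each output sample:
(x ⊛ y)[0] = -4
(x ⊛ y)[1] = -6
(x ⊛ y)[2] = 6
(x ⊛ y)[3] = 0
(x ⊛ y)[4] = 4
(x ⊛ y)[5] = -2

x ⊛ y = [-4, -6, 6, 0, 4, -2]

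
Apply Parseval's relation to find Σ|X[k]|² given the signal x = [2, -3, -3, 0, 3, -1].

Parseval: Σ|x[n]|² = (1/N)Σ|X[k]|², so Σ|X[k]|² = N·Σ|x[n]|² = 6·32.0000

Σ|X[k]|² = N·Σ|x[n]|² = 6·32.0000 = 192.0000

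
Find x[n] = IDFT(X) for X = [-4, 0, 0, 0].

x[n] = (1/4) Σ(k=0 to 3) X[k] · e^(2πikn/4)

Computing each x[n]:
x[0] = -1
x[1] = -1
x[2] = -1
x[3] = -1

x = [-1, -1, -1, -1]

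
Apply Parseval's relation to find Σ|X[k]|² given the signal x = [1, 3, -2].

Parseval: Σ|x[n]|² = (1/N)Σ|X[k]|², so Σ|X[k]|² = N·Σ|x[n]|² = 3·14.0000

Σ|X[k]|² = N·Σ|x[n]|² = 3·14.0000 = 42.0000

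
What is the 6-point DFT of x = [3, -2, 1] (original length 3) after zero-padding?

Original 3-point DFT: [2, 3.5000+2.5981i, 3.5000-2.5981i]
Zero-padded 6-point DFT provides frequency interpolation.

DFT_6([x, 0, ...]) = [2, 1.5000+0.8660i, 3.5000+2.5981i, 6, 3.5000-2.5981i, 1.5000-0.8660i]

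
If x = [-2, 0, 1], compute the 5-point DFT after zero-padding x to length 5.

Original 3-point DFT: [-1, -2.5000+0.8660i, -2.5000-0.8660i]
Zero-padded 5-point DFT provides frequency interpolation.

DFT_5([x, 0, ...]) = [-1, -2.8090-0.5878i, -1.6910+0.9511i, -1.6910-0.9511i, -2.8090+0.5878i]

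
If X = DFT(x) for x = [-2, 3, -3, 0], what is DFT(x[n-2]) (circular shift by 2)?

Time shift by 2: X_shifted[k] = ω_4^(2k) · X[k]
Shifted x = [-3, 0, -2, 3]

DFT(x[n-2]) = [-2, -1+3i, -8, -1-3i]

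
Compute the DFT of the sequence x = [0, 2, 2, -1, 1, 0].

X[k] = Σ(n=0 to 5) x[n] · ω_6^(nk)
where ω_6 = e^(-2πi/6)

Computing each X[k]:
X[0] = 4
X[1] = 0.5000-2.5981i
X[2] = -3.5000-0.8660i
X[3] = 2
X[4] = -3.5000+0.8660i
X[5] = 0.5000+2.5981i

X = [4, 0.5000-2.5981i, -3.5000-0.8660i, 2, -3.5000+0.8660i, 0.5000+2.5981i]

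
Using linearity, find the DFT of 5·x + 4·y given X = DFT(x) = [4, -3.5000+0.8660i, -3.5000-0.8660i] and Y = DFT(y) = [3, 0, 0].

By linearity: DFT(5x + 4y) = 5·DFT(x) + 4·DFT(y)
= 5·[4, -3.5000+0.8660i, -3.5000-0.8660i] + 4·[3, 0, 0]

Computing element-wise:
Z[0] = 5·(4) + 4·(3) = 32
Z[1] = 5·(-3.5000+0.8660i) + 4·(0) = -17.5000+4.3300i
Z[2] = 5·(-3.5000-0.8660i) + 4·(0) = -17.5000-4.3300i

DFT(5x + 4y) = 5·X + 4·Y = [32, -17.5000+4.3300i, -17.5000-4.3300i]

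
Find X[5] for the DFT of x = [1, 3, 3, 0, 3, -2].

X[5] = Σ(n=0 to 5) x[n] · ω_6^(5n) where ω_6 = e^(-2πi/6)
= (1)·ω_6^0 + (3)·ω_6^5 + (3)·ω_6^10 + (0)·ω_6^15 + (3)·ω_6^20 + (-2)·ω_6^25

X[5] = -1.5000+4.3301i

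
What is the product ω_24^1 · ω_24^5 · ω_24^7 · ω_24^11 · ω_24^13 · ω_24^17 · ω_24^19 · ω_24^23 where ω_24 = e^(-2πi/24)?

The primitive 24th roots of unity are ω_24^k for k coprime to 24: k ∈ {1, 5, 7, 11, 13, 17, 19, 23}
Their product equals the constant term of the cyclotomic polynomial Φ_24(x) up to sign.
For n ≥ 3, the product of all primitive nth roots of unity is 1. (For n=1 it is 1; for n=2 it is -1.)

1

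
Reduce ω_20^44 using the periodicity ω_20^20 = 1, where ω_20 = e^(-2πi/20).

Since ω_20^20 = 1, powers reduce modulo 20.
44 mod 20 = 4
So ω_20^44 = ω_20^4 = e^(-2πi·4/20)

ω_20^44 = ω_20^4 = 0.3090-0.9511i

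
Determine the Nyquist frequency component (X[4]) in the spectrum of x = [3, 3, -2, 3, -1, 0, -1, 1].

X[4] = Σ(n=0 to 7) x[n] · ω_8^(4n) where ω_8 = e^(-2πi/8)
= (3)·ω_8^0 + (3)·ω_8^4 + (-2)·ω_8^8 + (3)·ω_8^12 + (-1)·ω_8^16 + (0)·ω_8^20 + (-1)·ω_8^24 + (1)·ω_8^28

X[4] = -8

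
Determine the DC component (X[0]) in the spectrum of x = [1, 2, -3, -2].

X[0] = Σ(n=0 to 3) x[n] · ω_4^0 = Σ x[n]
= (1) + (2) + (-3) + (-2)

X[0] = -2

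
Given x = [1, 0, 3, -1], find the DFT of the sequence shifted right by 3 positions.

Time shift by 3: X_shifted[k] = ω_4^(3k) · X[k]
Shifted x = [0, 3, -1, 1]

DFT(x[n-3]) = [3, 1-2i, -5, 1+2i]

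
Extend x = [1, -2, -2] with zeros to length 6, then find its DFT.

Original 3-point DFT: [-3, 3, 3]
Zero-padded 6-point DFT provides frequency interpolation.

DFT_6([x, 0, ...]) = [-3, 1.0000+3.4641i, 3, 1, 3, 1.0000-3.4641i]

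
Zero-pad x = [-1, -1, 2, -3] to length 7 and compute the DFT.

Original 4-point DFT: [-3, -3-2i, 5, -3+2i]
Zero-padded 7-point DFT provides frequency interpolation.

DFT_7([x, 0, ...]) = [-3, 0.6344+0.1336i, -4.4499-0.5028i, 1.8155+4.9223i, 1.8155-4.9223i, -4.4499+0.5028i, 0.6344-0.1336i]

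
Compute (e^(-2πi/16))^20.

Since ω_16^16 = 1, powers reduce modulo 16.
20 mod 16 = 4
So ω_16^20 = ω_16^4 = e^(-2πi·4/16)

ω_16^20 = ω_16^4 = -1i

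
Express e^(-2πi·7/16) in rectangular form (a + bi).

ω_16^7 = e^(-2πi·7/16)
= cos(-2π·7/16) + i·sin(-2π·7/16)
= cos(-14π/16) + i·sin(-14π/16)

ω_16^7 = cos(-14π/16) + i·sin(-14π/16) = -0.9239-0.3827i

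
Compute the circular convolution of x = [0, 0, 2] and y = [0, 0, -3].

(x ⊛ y)[n] = Σ(m=0 to 2) x[m] · y[(n-m) mod 3]

Computing each output sample:
(x ⊛ y)[0] = 0
(x ⊛ y)[1] = -6
(x ⊛ y)[2] = 0

x ⊛ y = [0, -6, 0]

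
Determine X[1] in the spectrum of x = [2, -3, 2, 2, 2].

X[1] = Σ(n=0 to 4) x[n] · ω_5^(1n) where ω_5 = e^(-2πi/5)
= (2)·ω_5^0 + (-3)·ω_5^1 + (2)·ω_5^2 + (2)·ω_5^3 + (2)·ω_5^4

X[1] = -1.5451+4.7553i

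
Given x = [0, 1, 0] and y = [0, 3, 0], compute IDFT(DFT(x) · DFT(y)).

(x ⊛ y)[n] = Σ(m=0 to 2) x[m] · y[(n-m) mod 3]

Computing each output sample:
(x ⊛ y)[0] = 0
(x ⊛ y)[1] = 0
(x ⊛ y)[2] = 3

x ⊛ y = [0, 0, 3]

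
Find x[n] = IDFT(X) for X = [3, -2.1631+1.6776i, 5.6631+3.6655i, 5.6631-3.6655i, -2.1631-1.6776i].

x[n] = (1/5) Σ(k=0 to 4) X[k] · e^(2πikn/5)

Computing each x[n]:
x[0] = 2
x[1] = -3
x[2] = 3
x[3] = 1
x[4] = 0

x = [2, -3, 3, 1, 0]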